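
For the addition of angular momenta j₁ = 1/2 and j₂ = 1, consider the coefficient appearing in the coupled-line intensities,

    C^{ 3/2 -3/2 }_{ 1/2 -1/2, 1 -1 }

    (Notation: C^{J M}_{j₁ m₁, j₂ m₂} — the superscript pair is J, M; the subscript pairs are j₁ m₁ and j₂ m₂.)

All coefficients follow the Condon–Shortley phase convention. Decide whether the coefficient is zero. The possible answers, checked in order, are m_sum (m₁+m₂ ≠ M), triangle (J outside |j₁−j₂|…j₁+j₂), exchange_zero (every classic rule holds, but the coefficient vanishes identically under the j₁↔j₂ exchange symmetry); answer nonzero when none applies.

m-sum: m₁+m₂ = -1/2+(-1) = -3/2, M = -3/2  ✓
triangle: |j₁−j₂| = 1/2 ≤ J = 3/2 ≤ j₁+j₂ = 3/2  ✓
exchange: j₁≠j₂ or m₁≠m₂ — the exchange symmetry imposes no constraint here
value check: CG = +1 = +1.000000 ≠ 0

nonzero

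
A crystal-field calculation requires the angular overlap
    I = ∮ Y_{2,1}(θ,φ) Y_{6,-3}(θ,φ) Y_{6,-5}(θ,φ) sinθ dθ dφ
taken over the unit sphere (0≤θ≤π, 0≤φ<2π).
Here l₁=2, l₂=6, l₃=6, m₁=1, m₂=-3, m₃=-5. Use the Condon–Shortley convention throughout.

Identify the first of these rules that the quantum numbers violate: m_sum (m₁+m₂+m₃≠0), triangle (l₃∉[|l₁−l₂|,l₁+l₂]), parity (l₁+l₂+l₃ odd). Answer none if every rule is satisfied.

Σmᵢ = -7  ✗
l₃∈[|l₁−l₂|,l₁+l₂]=[4,8], have l₃=6
Σlᵢ = 14 ⇒ even

m_sum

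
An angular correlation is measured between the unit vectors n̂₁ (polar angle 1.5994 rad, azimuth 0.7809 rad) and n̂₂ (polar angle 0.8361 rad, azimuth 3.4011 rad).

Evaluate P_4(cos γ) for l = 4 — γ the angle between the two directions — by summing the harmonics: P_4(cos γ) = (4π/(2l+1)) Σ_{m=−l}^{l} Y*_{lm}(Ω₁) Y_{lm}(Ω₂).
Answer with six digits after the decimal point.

Summing Y*_{l m}(θ₁,φ₁)·Y_{l m}(θ₂,φ₂) over m ∈ [−4, 4]; prefactor 4π/(2·4+1) = 1.396263:
  m=-4: Y*=(-0.441738, 0.007949)  Y=(0.068145, -0.115571)  product (-0.029184, 0.051594)
  m=-3: Y*=(0.024938, -0.025620)  Y=(-0.244075, 0.240741)  product (0.000081, 0.012257)
  m=-2: Y*=(-0.002990, -0.332322)  Y=(0.343176, -0.196040)  product (-0.066175, -0.113459)
  m=-1: Y*=(0.028764, 0.028506)  Y=(-0.033138, 0.008798)  product (-0.001204, -0.000692)
  m=+0: Y*=(0.314763, -0.000000)  Y=(-0.361089, 0.000000)  product (-0.113658, 0.000000)
  m=+1: Y*=(-0.028764, 0.028506)  Y=(0.033138, 0.008798)  product (-0.001204, 0.000692)
  m=+2: Y*=(-0.002990, 0.332322)  Y=(0.343176, 0.196040)  product (-0.066175, 0.113459)
  m=+3: Y*=(-0.024938, -0.025620)  Y=(0.244075, 0.240741)  product (0.000081, -0.012257)
  m=+4: Y*=(-0.441738, -0.007949)  Y=(0.068145, 0.115571)  product (-0.029184, -0.051594)
Accumulated sum (-0.306620, 0.000000); after 4π/(2l+1) scaling, (-0.428122, 0.000000) ⇒ P_4 = -0.428122

-0.428122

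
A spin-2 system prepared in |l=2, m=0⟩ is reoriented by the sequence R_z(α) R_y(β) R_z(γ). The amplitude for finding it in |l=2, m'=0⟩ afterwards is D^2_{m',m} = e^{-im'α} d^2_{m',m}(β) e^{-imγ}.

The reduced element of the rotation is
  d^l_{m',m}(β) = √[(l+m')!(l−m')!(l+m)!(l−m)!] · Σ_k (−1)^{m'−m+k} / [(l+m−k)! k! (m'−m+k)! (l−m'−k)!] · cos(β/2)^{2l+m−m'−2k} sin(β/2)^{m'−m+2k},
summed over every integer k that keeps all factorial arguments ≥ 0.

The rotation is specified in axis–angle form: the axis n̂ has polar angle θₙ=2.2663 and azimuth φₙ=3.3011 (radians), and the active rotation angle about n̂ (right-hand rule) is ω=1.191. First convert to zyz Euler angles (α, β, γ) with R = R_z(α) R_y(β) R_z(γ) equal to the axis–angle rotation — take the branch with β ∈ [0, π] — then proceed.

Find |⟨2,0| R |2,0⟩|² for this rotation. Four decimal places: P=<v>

P=0.0088

Axis–angle → zyz. n̂ = (sinθₙcosφₙ, sinθₙsinφₙ, cosθₙ) = (-0.757985, -0.121940, -0.640772), ω = 1.1910.
R = I cosω + sinω [n̂]ₓ + (1−cosω) n̂n̂ᵀ gives
  R = [+0.732272, +0.653273, +0.192383; -0.536948, +0.380088, +0.753140; +0.418884, -0.654803, +0.629102]
β = atan2(√(R₁₃²+R₂₃²), R₃₃) = 0.890399; α = atan2(R₂₃, R₁₃) mod 2π = 1.320704; γ = atan2(R₃₂, −R₃₁) mod 2π = 4.143282
First d^2_{0,0}(β=0.8904), then the phase factors e^{-i(0)α} and e^{-i(0)γ}:
Half-angle: c=0.902525, s=0.430638. N=√(2·2·2·2)=4.000000
k∈{0,1,2} keeps every argument non-negative
  k=0: (−1)^0·4.0000/(4)·0.9025^4·0.4306^0 = +0.663493
  k=1: (−1)^1·4.0000/(1)·0.9025^2·0.4306^2 = -0.604231
  k=2: (−1)^2·4.0000/(4)·0.9025^0·0.4306^4 = +0.034391
d^2_{0,0}(0.8904) = +0.663493 -0.604231 +0.034391 = +0.093654
|D^2_{0,0}|² = |d^2_{0,0}(β)|² = (+0.093654)² = 0.008771 (the z-rotation phases have unit modulus)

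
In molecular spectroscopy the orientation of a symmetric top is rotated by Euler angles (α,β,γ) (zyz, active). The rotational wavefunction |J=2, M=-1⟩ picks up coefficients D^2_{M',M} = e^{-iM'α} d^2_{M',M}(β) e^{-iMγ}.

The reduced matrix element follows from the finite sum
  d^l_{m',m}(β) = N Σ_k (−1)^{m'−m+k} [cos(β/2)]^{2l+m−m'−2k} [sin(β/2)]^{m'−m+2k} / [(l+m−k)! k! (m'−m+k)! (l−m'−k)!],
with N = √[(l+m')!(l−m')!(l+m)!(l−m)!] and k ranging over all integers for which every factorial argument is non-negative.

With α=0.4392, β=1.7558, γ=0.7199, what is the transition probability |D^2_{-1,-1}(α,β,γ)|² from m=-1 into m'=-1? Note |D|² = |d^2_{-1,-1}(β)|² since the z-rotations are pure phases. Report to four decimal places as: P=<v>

First d^2_{-1,-1}(β=1.7558), then the phase factors e^{-i(-1)α} and e^{-i(-1)γ}:
c=cos(1.755800/2)=0.638768, s=sin(1.755800/2)=0.769399; N=√[1·6·1·6]=6.000000
k∈{0,1} keeps every argument non-negative
  k=0: (−1)^0·6.0000/(6)·0.6388^4·0.7694^0 = +0.166484
  k=1: (−1)^1·6.0000/(2)·0.6388^2·0.7694^2 = -0.724622
d^2_{-1,-1}(1.7558) = +0.166484 -0.724622 = -0.558137
|D^2_{-1,-1}|² = |d^2_{-1,-1}(β)|² = (-0.558137)² = 0.311517 (the z-rotation phases have unit modulus)

P=0.3115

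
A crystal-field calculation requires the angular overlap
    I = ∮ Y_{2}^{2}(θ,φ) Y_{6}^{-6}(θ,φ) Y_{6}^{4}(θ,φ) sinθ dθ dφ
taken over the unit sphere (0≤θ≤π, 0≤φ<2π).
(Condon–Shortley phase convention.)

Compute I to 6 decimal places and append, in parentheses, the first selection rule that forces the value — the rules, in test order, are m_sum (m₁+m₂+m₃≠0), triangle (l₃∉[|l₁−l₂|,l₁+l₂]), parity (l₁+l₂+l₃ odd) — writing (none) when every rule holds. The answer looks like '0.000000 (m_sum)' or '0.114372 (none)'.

Checks pass: Σm=0; 14 even; l₃=6∈[4,8].
(2·2+1)(2·6+1)(2·6+1) = 845
Δ: 2! 2! 10! / 15! → 1/90090
sum: t=0:+1/69120 t=1:−1/14400 t=2:+1/69120 = -7/172800
3j²(2 6 6; 0 0 0) = Δ·Π!·Σ² = 14/715  (sign -1)
sum: t=0:+1/14515200 = 1/14515200
3j²(2 6 6; 2 -6 4) = Δ·Π!·Σ² = 2/455  (sign +1)
combine: 4πI² = 845·14/715·2/455 = 4/55
take √, sign -1: I = -0.07607531
No selection rule forces the value: the integral is nonzero (none).

-0.076075 (none)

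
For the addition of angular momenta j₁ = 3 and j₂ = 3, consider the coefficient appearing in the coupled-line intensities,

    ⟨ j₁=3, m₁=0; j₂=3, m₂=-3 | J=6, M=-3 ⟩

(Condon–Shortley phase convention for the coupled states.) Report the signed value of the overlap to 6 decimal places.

+√(1/11) ≈ +0.301511

j₁+j₂−J=0  J+j₁−j₂=6  J−j₁+j₂=6  j₁+j₂+J+1=13
(j₁±m₁, j₂±m₂, J±M) = (3,3,0,6,3,9)
P² = 671846400/11
sum k=0..0:
  [0] +1/25920 = 1/25920
S = 1/25920
C² = P²·S² = 1/11 ; C = +0.301511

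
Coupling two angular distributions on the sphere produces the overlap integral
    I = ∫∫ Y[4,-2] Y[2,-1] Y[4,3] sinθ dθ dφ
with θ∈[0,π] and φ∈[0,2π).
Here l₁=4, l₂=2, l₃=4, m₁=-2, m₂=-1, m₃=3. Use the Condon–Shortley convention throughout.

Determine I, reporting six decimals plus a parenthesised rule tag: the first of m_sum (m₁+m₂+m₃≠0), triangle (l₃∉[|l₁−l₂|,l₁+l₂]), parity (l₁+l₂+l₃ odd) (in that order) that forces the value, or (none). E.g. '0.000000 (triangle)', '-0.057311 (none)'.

Rules hold: Σm=0, L=10 even, 2≤4≤6.
N = 9·5·9 = 405
Δ = 2!·6!·2!/11! = 1/13860
Racah Σ t=0..2: t=0:+1/192 t=1:−1/36 t=2:+1/192 = -5/288
⇒ 3j(4 2 4; 0 0 0)² = 20/693, sgn -1
Racah Σ t=0..1: t=0:+1/1440 t=1:−1/240 = -1/288
⇒ 3j(4 2 4; -2 -1 3)² = 5/132, sgn +1
4πI² = N·(3j₀)²·(3jₘ)² = 375/847
I = -1·√(0.442739/4π) = -0.18770204
No selection rule forces the value: the integral is nonzero (none).

-0.187702 (none)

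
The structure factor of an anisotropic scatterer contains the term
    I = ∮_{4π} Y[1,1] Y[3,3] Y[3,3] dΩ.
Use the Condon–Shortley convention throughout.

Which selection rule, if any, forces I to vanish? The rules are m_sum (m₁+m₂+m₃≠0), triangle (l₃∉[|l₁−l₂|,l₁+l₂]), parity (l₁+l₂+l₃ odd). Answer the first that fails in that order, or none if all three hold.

m_sum

azimuthal sum: 1 + 3 + 3 = 7  ✗
2 ≤ 3 ≤ 4 (triangle on l)
L = 1 + 3 + 3 = 7 (odd)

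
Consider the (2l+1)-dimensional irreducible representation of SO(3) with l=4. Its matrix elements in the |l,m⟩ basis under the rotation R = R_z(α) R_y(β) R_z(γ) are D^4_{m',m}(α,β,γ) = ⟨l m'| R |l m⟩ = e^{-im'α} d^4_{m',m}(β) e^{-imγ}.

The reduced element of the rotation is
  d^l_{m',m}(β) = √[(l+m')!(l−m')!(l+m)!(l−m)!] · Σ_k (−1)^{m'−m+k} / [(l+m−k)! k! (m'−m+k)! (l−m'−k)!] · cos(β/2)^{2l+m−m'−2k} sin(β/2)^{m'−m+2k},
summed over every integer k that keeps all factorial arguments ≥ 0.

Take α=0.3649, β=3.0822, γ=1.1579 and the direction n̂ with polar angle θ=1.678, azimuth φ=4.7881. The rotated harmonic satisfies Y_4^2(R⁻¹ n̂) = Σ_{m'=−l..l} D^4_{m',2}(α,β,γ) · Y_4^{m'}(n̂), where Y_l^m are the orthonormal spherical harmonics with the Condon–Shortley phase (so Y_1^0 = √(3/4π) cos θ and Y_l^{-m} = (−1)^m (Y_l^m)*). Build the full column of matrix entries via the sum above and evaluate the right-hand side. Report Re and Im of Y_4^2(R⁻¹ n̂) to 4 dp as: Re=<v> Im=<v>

Need the full column D^4_{m',2} for m'=−4..4 at α=0.3649, β=3.0822, γ=1.1579.
cos(β/2)=0.029692, sin(β/2)=0.999559
d^4_{-4,2}: single k=6 term ⇒ +0.004653;  D = +0.003049-0.003514i
d^4_{-3,2}: k∈[5..6] ⇒ +0.000293 -0.110755 = -0.110462;  D = -0.037846+0.103776i
d^4_{-2,2}: k∈[4..6] ⇒ +0.000012 -0.010551 +0.996478 = +0.985938;  D = -0.014989-0.985825i
d^4_{-1,2}: k∈[3..5] ⇒ +0.000000 -0.000554 +0.125584 = +0.125030;  D = -0.046388-0.116106i
d^4_{0,2}: k∈[2..4] ⇒ +0.000000 -0.000020 +0.008342 = +0.008322;  D = -0.005642-0.006117i
d^4_{1,2}: k∈[1..3] ⇒ +0.000000 -0.000000 +0.000369 = +0.000369;  D = -0.000330-0.000164i
d^4_{2,2}: k∈[0..2] ⇒ +0.000000 -0.000000 +0.000012 = +0.000012;  D = -0.000012-0.000001i
d^4_{3,2}: k∈[0..1] ⇒ -0.000000 +0.000000 = +0.000000;  D = -0.000000+0.000000i
d^4_{4,2}: single k=0 term ⇒ +0.000000;  D = -0.000000+0.000000i
Y_4^{m'}(θ=1.678,φ=4.7881) and Σ D·Y over m':
  (+0.0030-0.0035i)·(+0.4128-0.1290i)  (-0.0378+0.1038i)·(+0.0296+0.1283i)  (-0.0150-0.9858i)·(+0.3007-0.0459i)  (-0.0464-0.1161i)·(+0.0111+0.1465i)  (-0.0056-0.0061i)·(+0.2815+0.0000i)  (-0.0003-0.0002i)·(-0.0111+0.1465i)  (-0.0000-0.0000i)·(+0.3007+0.0459i)  (-0.0000+0.0000i)·(-0.0296+0.1283i)  (-0.0000+0.0000i)·(+0.4128+0.1290i)
Y_4^2(R⁻¹ n̂) = -0.048435-0.309239i

Re=-0.0484 Im=-0.3092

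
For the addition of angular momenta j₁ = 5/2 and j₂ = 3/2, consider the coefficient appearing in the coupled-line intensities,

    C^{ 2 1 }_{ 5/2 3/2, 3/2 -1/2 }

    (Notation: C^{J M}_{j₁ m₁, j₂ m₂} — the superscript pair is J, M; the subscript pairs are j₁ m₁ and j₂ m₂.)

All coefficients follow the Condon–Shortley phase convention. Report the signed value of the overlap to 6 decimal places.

j₁+j₂−J=2  J+j₁−j₂=3  J−j₁+j₂=1  j₁+j₂+J+1=7
(j₁±m₁, j₂±m₂, J±M) = (4,1,1,2,3,1)
P² = 24/7
sum k=0..1:
  [0] +1/4 = 1/4
  [1] −1/6 = -1/6
S = 1/12
C² = P²·S² = 1/42 ; C = +0.154303

+0.154303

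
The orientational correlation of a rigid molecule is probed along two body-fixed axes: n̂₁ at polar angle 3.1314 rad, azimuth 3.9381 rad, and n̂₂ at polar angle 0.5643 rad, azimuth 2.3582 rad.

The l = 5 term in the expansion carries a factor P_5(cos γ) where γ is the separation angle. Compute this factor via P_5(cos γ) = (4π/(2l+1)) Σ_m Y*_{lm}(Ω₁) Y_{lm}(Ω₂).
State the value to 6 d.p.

Term-by-term m-sum for l=5 (normalisation 4π/11 = 1.142397):
  m=-5: Y*=(0.000000, 0.000000)  Y=(0.014504, 0.014216)  product (-0.000000, 0.000000)
  m=-4: Y*=(0.000000, 0.000000)  Y=(-0.101464, 0.000814)  product (-0.000000, -0.000000)
  m=-3: Y*=(0.000002, -0.000002)  Y=(0.201813, -0.204256)  product (0.000000, -0.000001)
  m=-2: Y*=(0.000008, -0.000352)  Y=(0.001876, 0.467726)  product (0.000165, 0.000003)
  m=-1: Y*=(-0.018254, -0.018664)  Y=(-0.207429, -0.206599)  product (-0.000070, 0.007643)
  m=+0: Y*=(-0.934874, -0.000000)  Y=(-0.282977, 0.000000)  product (0.264548, 0.000000)
  m=+1: Y*=(0.018254, -0.018664)  Y=(0.207429, -0.206599)  product (-0.000070, -0.007643)
  m=+2: Y*=(0.000008, 0.000352)  Y=(0.001876, -0.467726)  product (0.000165, -0.000003)
  m=+3: Y*=(-0.000002, -0.000002)  Y=(-0.201813, -0.204256)  product (0.000000, 0.000001)
  m=+4: Y*=(0.000000, -0.000000)  Y=(-0.101464, -0.000814)  product (-0.000000, 0.000000)
  m=+5: Y*=(-0.000000, 0.000000)  Y=(-0.014504, 0.014216)  product (-0.000000, -0.000000)
Σ over m = (0.264738, 0.000000); ×(4π/11) → (0.302436, 0.000000). Real part: 0.302436

0.302436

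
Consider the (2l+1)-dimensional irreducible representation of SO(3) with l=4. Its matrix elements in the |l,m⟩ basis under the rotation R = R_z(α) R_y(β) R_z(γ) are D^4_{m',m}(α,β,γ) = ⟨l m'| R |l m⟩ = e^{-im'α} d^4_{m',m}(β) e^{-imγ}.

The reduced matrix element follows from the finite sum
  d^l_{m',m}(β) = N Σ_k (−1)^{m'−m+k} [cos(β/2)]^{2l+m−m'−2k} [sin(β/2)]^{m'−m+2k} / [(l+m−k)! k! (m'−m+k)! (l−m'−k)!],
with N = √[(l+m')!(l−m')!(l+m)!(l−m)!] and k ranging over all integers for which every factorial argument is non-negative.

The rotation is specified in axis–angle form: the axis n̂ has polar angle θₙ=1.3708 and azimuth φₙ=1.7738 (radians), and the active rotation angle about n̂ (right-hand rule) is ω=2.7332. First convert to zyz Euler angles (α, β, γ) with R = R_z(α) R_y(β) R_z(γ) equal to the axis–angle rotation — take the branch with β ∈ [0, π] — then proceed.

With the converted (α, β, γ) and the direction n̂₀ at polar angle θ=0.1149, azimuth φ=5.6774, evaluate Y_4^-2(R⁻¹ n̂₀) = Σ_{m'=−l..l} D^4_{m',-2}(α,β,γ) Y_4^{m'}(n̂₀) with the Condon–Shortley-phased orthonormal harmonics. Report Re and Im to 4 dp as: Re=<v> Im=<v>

Axis–angle → zyz. n̂ = (sinθₙcosφₙ, sinθₙsinφₙ, cosθₙ) = (-0.197594, +0.959942, +0.198666), ω = 2.7332.
R = I cosω + sinω [n̂]ₓ + (1−cosω) n̂n̂ᵀ gives
  R = [-0.842885, -0.442655, +0.305944; -0.284861, +0.849434, +0.444203; -0.456508, +0.287260, -0.842070]
β = atan2(√(R₁₃²+R₂₃²), R₃₃) = 2.571906; α = atan2(R₂₃, R₁₃) mod 2π = 0.967661; γ = atan2(R₃₂, −R₃₁) mod 2π = 0.561654
Need the full column D^4_{m',-2} for m'=−4..4 at α=0.9677, β=2.5719, γ=0.5617.
cos(β/2)=0.281007, sin(β/2)=0.959706
d^4_{-4,-2}: single k=2 term ⇒ +0.002400;  D = +0.000667-0.002305i
d^4_{-3,-2}: k∈[1..2] ⇒ +0.000497 -0.017385 = -0.016889;  D = +0.010699+0.013067i
d^4_{-2,-2}: k∈[0..2] ⇒ +0.000039 -0.005442 +0.079344 = +0.073941;  D = -0.073686+0.006127i
d^4_{-1,-2}: k∈[0..2] ⇒ -0.000563 +0.032855 -0.255480 = -0.223188;  D = +0.110931-0.193668i
d^4_{0,-2}: k∈[0..2] ⇒ +0.004302 -0.133817 +0.585308 = +0.455793;  D = +0.197223+0.410914i
d^4_{1,-2}: k∈[0..2] ⇒ -0.021904 +0.383220 -0.893964 = -0.532647;  D = -0.526208-0.082570i
d^4_{2,-2}: k∈[0..2] ⇒ +0.079344 -0.740362 +0.719622 = +0.058604;  D = +0.040322-0.042527i
d^4_{3,-2}: k∈[0..1] ⇒ -0.202781 +0.788402 = +0.585621;  D = -0.121437-0.572892i
d^4_{4,-2}: single k=0 term ⇒ +0.326469;  D = -0.301423-0.125404i
Y_4^{m'}(θ=0.1149,φ=5.6774) and Σ D·Y over m':
  (+0.0007-0.0023i)·(-0.0001+0.0001i)  (+0.0107+0.0131i)·(-0.0005+0.0018i)  (-0.0737+0.0061i)·(+0.0091+0.0243i)  (+0.1109-0.1937i)·(+0.1731+0.1199i)  (+0.1972+0.4109i)·(+0.7913+0.0000i)  (-0.5262-0.0826i)·(-0.1731+0.1199i)  (+0.0403-0.0425i)·(+0.0091-0.0243i)  (-0.1214-0.5729i)·(+0.0005+0.0018i)  (-0.3014-0.1254i)·(-0.0001-0.0001i)
Y_4^-2(R⁻¹ n̂) = +0.298950+0.252586i

Re=0.2990 Im=0.2526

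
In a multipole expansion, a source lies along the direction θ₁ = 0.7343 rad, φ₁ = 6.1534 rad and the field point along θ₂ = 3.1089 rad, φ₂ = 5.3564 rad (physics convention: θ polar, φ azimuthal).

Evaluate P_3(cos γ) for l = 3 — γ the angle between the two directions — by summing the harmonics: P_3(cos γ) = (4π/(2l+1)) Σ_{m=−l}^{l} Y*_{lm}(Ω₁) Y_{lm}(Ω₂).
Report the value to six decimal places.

Summing Y*_{l m}(θ₁,φ₁)·Y_{l m}(θ₂,φ₂) over m ∈ [−3, 3]; prefactor 4π/(2·3+1) = 1.795196:
  m=-3: (0.11613 - 0.04765j) × (-0.00001 + 0.00001j) = -0.00000 + 0.00000j  (running Σ = -0.00000 + 0.00000j)
  m=-2: (0.32920 - 0.08742j) × (0.00030 - 0.00105j) = 0.00001 - 0.00037j  (running Σ = 0.00001 - 0.00037j)
  m=-1: (0.37686 - 0.04919j) × (0.02534 + 0.03375j) = 0.01121 + 0.01147j  (running Σ = 0.01122 + 0.01110j)
  m=0: (-0.06785 + 0.00000j) × (-0.74396 + 0.00000j) = 0.05048 + 0.00000j  (running Σ = 0.06170 + 0.01110j)
  m=1: (-0.37686 - 0.04919j) × (-0.02534 + 0.03375j) = 0.01121 - 0.01147j  (running Σ = 0.07290 - 0.00037j)
  m=2: (0.32920 + 0.08742j) × (0.00030 + 0.00105j) = 0.00001 + 0.00037j  (running Σ = 0.07291 + 0.00000j)
  m=3: (-0.11613 - 0.04765j) × (0.00001 + 0.00001j) = -0.00000 - 0.00000j  (running Σ = 0.07291 - 0.00000j)
Σ over m = 0.07291 - 0.00000j; ×(4π/7) → 0.13089 - 0.00000j. Real part: 0.130891

0.130891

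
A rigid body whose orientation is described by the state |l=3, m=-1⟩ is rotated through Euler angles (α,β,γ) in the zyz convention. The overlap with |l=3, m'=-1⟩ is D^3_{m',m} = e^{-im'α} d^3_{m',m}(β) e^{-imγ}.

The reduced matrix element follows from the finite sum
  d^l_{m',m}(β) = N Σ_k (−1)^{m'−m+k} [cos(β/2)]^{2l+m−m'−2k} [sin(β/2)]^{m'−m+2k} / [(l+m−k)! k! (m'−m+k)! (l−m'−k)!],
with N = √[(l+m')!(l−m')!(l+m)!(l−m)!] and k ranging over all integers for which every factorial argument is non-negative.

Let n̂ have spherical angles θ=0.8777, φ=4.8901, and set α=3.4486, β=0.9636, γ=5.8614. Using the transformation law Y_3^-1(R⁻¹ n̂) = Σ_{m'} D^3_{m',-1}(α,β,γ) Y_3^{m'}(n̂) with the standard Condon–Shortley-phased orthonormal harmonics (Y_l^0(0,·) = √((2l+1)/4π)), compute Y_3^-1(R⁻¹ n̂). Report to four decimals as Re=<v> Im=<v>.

Re=0.0013 Im=0.0009

Need the full column D^3_{m',-1} for m'=−3..3 at α=3.4486, β=0.9636, γ=5.8614.
cos(β/2)=0.886162, sin(β/2)=0.463375
d^3_{-3,-1}: single k=2 term ⇒ +0.512819;  D = -0.450228-0.245515i
d^3_{-2,-1}: k∈[1..2] ⇒ +0.800754 -0.437893 = +0.362861;  D = +0.356177+0.069324i
d^3_{-1,-1}: k∈[0..2] ⇒ +0.484261 -1.059274 +0.217224 = -0.357789;  D = +0.355434-0.040976i
d^3_{0,-1}: k∈[0..2] ⇒ -0.877182 +0.719531 -0.065579 = -0.223230;  D = -0.203666+0.091388i
d^3_{1,-1}: k∈[0..2] ⇒ +0.794455 -0.289632 +0.009899 = +0.514722;  D = -0.383972+0.342789i
d^3_{2,-1}: k∈[0..1] ⇒ -0.437893 +0.059865 = -0.378027;  D = -0.192733+0.325206i
d^3_{3,-1}: single k=0 term ⇒ +0.140218;  D = -0.031692+0.136589i
Y_3^{m'}(θ=0.8777,φ=4.8901) and Σ D·Y over m':
  (-0.4502-0.2455i)·(-0.0965-0.1636i)  (+0.3562+0.0693i)·(-0.3623+0.1345i)  (+0.3554-0.0410i)·(+0.0458+0.2548i)  (-0.2037+0.0914i)·(-0.2286+0.0000i)  (-0.3840+0.3428i)·(-0.0458+0.2548i)  (-0.1927+0.3252i)·(-0.3623-0.1345i)  (-0.0317+0.1366i)·(+0.0965-0.1636i)
Y_3^-1(R⁻¹ n̂) = +0.001289+0.000879i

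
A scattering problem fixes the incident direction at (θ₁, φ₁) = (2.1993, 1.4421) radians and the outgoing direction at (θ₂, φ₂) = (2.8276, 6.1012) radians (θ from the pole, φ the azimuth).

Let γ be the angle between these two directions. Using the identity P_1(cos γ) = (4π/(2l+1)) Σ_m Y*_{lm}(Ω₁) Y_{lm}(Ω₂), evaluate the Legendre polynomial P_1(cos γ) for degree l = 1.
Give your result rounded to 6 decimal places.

0.545882

Expand P_1 via completeness: Σ_{m} conj(Y_{1,m}) at Ω₁ times Y_{1,m} at Ω₂ —
  [-1]  conj(Y_{1,-1})(Ω₁) = (0.035868, 0.277162) ; Y_{1,-1}(Ω₂) = (0.104947, 0.019312) ; Δ = (-0.001588, 0.029780)
  [+0]  conj(Y_{1,0})(Ω₁) = (-0.287267, -0.000000) ; Y_{1,0}(Ω₂) = (-0.464714, 0.000000) ; Δ = (0.133497, 0.000000)
  [+1]  conj(Y_{1,1})(Ω₁) = (-0.035868, 0.277162) ; Y_{1,1}(Ω₂) = (-0.104947, 0.019312) ; Δ = (-0.001588, -0.029780)
Accumulated sum (0.130320, 0.000000); after 4π/(2l+1) scaling, (0.545882, 0.000000) ⇒ P_1 = 0.545882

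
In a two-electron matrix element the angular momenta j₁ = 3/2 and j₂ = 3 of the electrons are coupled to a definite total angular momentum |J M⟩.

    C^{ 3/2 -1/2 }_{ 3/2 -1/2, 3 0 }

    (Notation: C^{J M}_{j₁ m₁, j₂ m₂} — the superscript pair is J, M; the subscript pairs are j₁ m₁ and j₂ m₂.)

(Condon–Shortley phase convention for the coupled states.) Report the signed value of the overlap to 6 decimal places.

√[4·3!0!3!/7! · 1!2!3!3!1!2!] = √(144/35)
  +(−1)^2/∏(2,1,0,1,0,2)! = 1/4  (running 1/4)
⟨..|..⟩ = √(144/35)·(1/4) = +0.507093

+√(9/35) ≈ +0.507093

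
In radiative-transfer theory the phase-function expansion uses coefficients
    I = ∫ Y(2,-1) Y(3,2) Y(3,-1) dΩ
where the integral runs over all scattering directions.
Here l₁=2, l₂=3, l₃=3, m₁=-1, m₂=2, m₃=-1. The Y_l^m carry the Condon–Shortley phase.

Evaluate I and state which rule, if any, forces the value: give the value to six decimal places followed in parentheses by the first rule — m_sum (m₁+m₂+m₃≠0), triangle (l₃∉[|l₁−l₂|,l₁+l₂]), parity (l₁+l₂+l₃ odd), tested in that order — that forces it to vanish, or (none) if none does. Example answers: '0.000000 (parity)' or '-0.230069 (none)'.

Checks pass: Σm=0; 8 even; l₃=3∈[1,5].
(2·2+1)(2·3+1)(2·3+1) = 245
Δ: 2! 2! 4! / 9! → 1/3780
sum: t=0:+1/24 t=1:−1/4 t=2:+1/24 = -1/6
3j²(2 3 3; 0 0 0) = Δ·Π!·Σ² = 4/105  (sign +1)
sum: t=1:−1/48 t=2:+1/12 = 1/16
3j²(2 3 3; -1 2 -1) = Δ·Π!·Σ² = 1/28  (sign +1)
combine: 4πI² = 245·4/105·1/28 = 1/3
take √, sign +1: I = 0.16286750
No selection rule forces the value: the integral is nonzero (none).

0.162868 (none)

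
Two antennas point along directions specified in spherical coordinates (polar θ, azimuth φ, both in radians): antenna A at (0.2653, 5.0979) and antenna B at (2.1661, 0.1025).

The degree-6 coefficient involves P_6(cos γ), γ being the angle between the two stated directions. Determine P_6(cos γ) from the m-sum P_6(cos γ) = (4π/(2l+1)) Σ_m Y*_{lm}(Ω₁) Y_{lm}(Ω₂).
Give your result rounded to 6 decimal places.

0.330878

Term-by-term m-sum for l=6 (normalisation 4π/13 = 0.966644):
  [-6]  conj(Y_{6,-6})(Ω₁) = +0.000106-0.000116i ; Y_{6,-6}(Ω₂) = +0.127127-0.089801i ; Δ = +0.000003-0.000024i
  [-5]  conj(Y_{6,-5})(Ω₁) = +0.001875+0.000699i ; Y_{6,-5}(Ω₂) = -0.318246+0.179060i ; Δ = -0.000722+0.000113i
  [-4]  conj(Y_{6,-4})(Ω₁) = +0.000448+0.015581i ; Y_{6,-4}(Ω₂) = +0.378145-0.164353i ; Δ = +0.002730+0.005818i
  [-3]  conj(Y_{6,-3})(Ω₁) = -0.075136+0.033038i ; Y_{6,-3}(Ω₂) = -0.090698+0.028803i ; Δ = +0.005863-0.005161i
  [-2]  conj(Y_{6,-2})(Ω₁) = -0.206452-0.200600i ; Y_{6,-2}(Ω₂) = -0.305411+0.063501i ; Δ = +0.075791+0.048156i
  [-1]  conj(Y_{6,-1})(Ω₁) = +0.222684-0.548729i ; Y_{6,-1}(Ω₂) = +0.222721-0.022909i ; Δ = +0.037025-0.127315i
  [+0]  conj(Y_{6,0})(Ω₁) = +0.391700-0.000000i ; Y_{6,0}(Ω₂) = +0.257629+0.000000i ; Δ = +0.100913+0.000000i
  [+1]  conj(Y_{6,1})(Ω₁) = -0.222684-0.548729i ; Y_{6,1}(Ω₂) = -0.222721-0.022909i ; Δ = +0.037025+0.127315i
  [+2]  conj(Y_{6,2})(Ω₁) = -0.206452+0.200600i ; Y_{6,2}(Ω₂) = -0.305411-0.063501i ; Δ = +0.075791-0.048156i
  [+3]  conj(Y_{6,3})(Ω₁) = +0.075136+0.033038i ; Y_{6,3}(Ω₂) = +0.090698+0.028803i ; Δ = +0.005863+0.005161i
  [+4]  conj(Y_{6,4})(Ω₁) = +0.000448-0.015581i ; Y_{6,4}(Ω₂) = +0.378145+0.164353i ; Δ = +0.002730-0.005818i
  [+5]  conj(Y_{6,5})(Ω₁) = -0.001875+0.000699i ; Y_{6,5}(Ω₂) = +0.318246+0.179060i ; Δ = -0.000722-0.000113i
  [+6]  conj(Y_{6,6})(Ω₁) = +0.000106+0.000116i ; Y_{6,6}(Ω₂) = +0.127127+0.089801i ; Δ = +0.000003+0.000024i
Total Σ_m = +0.342295+0.000000i. Multiply by 0.966644: +0.330878+0.000000i. P_6(cos γ) = 0.330878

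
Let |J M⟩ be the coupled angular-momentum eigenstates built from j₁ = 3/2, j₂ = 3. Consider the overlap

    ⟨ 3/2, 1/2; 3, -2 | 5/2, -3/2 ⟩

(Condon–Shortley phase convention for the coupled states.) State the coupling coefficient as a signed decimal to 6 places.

√[6·2!1!4!/8! · 2!1!1!5!1!4!] = √(288/7)
  +(−1)^0/∏(0,2,1,1,0,3)! = 1/12  (running 1/12)
  +(−1)^1/∏(1,1,0,0,1,4)! = -1/24  (running 1/24)
⟨..|..⟩ = √(288/7)·(1/24) = +0.267261

+√(1/14) = +0.267261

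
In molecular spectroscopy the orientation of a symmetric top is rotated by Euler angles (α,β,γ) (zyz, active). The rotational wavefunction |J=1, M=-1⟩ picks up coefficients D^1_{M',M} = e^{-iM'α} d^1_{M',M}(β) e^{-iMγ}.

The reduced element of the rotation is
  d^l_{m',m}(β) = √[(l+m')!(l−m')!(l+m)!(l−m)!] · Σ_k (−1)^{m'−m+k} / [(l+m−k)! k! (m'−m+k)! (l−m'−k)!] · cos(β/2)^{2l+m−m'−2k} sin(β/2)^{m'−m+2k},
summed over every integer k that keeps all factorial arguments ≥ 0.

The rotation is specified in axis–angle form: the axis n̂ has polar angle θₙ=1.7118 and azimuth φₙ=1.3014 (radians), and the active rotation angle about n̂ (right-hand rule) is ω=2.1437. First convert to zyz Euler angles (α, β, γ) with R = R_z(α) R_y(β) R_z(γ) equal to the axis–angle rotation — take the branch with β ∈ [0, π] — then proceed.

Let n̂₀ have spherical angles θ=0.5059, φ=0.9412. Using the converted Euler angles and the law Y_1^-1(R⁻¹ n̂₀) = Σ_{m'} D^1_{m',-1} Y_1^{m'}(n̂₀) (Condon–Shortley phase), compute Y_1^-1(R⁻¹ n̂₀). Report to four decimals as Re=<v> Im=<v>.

Axis–angle → zyz. n̂ = (sinθₙcosφₙ, sinθₙsinφₙ, cosθₙ) = (+0.263508, +0.954365, -0.140537), ω = 2.1437.
R = I cosω + sinω [n̂]ₓ + (1−cosω) n̂n̂ᵀ gives
  R = [-0.434998, +0.505903, +0.744875; +0.269708, +0.862467, -0.428262; -0.859089, +0.014606, -0.511617]
β = atan2(√(R₁₃²+R₂₃²), R₃₃) = 2.107863; α = atan2(R₂₃, R₁₃) mod 2π = 5.761392; γ = atan2(R₃₂, −R₃₁) mod 2π = 0.017000
Need the full column D^1_{m',-1} for m'=−1..1 at α=5.7614, β=2.1079, γ=0.0170.
cos(β/2)=0.494157, sin(β/2)=0.869373
d^1_{-1,-1}: single k=0 term ⇒ +0.244191;  D = +0.213734-0.118097i
d^1_{0,-1}: single k=0 term ⇒ -0.607556;  D = -0.607468-0.010328i
d^1_{1,-1}: single k=0 term ⇒ +0.755809;  D = +0.648732+0.387806i
Y_1^{m'}(θ=0.5059,φ=0.9412) and Σ D·Y over m':
  (+0.2137-0.1181i)·(+0.0986-0.1353i)  (-0.6075-0.0103i)·(+0.4274+0.0000i)  (+0.6487+0.3878i)·(-0.0986-0.1353i)
Y_1^-1(R⁻¹ n̂) = -0.266017-0.170999i

Re=-0.2660 Im=-0.1710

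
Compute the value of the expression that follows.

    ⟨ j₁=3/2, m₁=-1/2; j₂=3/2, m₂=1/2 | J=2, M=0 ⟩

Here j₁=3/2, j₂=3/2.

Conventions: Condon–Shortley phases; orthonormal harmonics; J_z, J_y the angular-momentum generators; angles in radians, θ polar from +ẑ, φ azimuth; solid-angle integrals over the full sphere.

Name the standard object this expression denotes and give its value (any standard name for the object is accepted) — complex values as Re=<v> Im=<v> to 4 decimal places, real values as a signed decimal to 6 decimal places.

Clebsch–Gordan coefficient, −√(1/4) ≈ -0.500000

This is a Clebsch–Gordan (vector-coupling) coefficient.
triangle: 1!×2!×2!/6! = 4/720
(j±m)!: 1!×2!×2!×1!×2!×2! = 16
prefactor² = (2J+1)×Δ×N² = 4/9
  k=0: +1/(0!×1!×2!×2!×0!×0!) = 1/4
  k=1: −1/(1!×0!×1!×1!×1!×1!) = -1
Σ = -3/4  ⇒  CG² = 4/9×(-3/4)² = 1/4
CG = −√(1/4) = -0.500000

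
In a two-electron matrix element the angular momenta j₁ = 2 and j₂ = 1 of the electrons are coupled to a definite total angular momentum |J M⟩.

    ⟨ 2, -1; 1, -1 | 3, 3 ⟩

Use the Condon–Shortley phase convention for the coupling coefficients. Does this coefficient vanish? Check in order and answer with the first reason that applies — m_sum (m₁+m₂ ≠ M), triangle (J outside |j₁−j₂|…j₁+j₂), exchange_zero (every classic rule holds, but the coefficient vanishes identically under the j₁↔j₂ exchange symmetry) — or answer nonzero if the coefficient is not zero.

m_sum

m-sum: m₁+m₂ = -1+(-1) = -2, M = 3  ✗ ⇒ coefficient is 0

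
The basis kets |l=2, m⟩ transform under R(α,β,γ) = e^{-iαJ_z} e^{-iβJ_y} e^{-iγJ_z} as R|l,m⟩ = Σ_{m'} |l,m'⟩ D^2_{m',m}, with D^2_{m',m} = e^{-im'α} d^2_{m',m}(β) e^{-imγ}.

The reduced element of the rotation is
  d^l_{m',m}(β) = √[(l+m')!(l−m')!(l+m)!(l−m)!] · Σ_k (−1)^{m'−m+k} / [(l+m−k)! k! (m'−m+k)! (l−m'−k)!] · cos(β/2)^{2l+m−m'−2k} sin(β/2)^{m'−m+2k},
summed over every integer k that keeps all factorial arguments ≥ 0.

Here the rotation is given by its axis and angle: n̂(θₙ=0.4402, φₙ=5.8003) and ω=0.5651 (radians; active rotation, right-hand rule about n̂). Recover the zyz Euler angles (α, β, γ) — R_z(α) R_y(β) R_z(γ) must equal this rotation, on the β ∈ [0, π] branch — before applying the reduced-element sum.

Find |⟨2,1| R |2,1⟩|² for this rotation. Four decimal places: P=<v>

P=0.8653

Axis–angle → zyz. n̂ = (sinθₙcosφₙ, sinθₙsinφₙ, cosθₙ) = (+0.377397, -0.197863, +0.904666), ω = 0.5651.
R = I cosω + sinω [n̂]ₓ + (1−cosω) n̂n̂ᵀ gives
  R = [+0.866678, -0.496058, -0.052877; +0.472840, +0.850621, -0.229925; +0.159034, +0.174268, +0.971771]
β = atan2(√(R₁₃²+R₂₃²), R₃₃) = 0.238172; α = atan2(R₂₃, R₁₃) mod 2π = 4.486343; γ = atan2(R₃₂, −R₃₁) mod 2π = 2.310521
D^2_{1,1}(4.4863,0.2382,2.3105) = e^{-i·1·4.4863}·d^2_{1,1}(0.2382)·e^{-i·1·2.3105}. Compute d first:
c=cos(0.238172/2)=0.992918, s=sin(0.238172/2)=0.118805; N=√[6·1·6·1]=6.000000
The bounds max(0,m−m')=0 and min(l+m,l−m')=1 give 2 terms
  k=0: (−1)^0·6.0000/(6)·0.9929^4·0.1188^0 = +0.971970
  k=1: (−1)^1·6.0000/(2)·0.9929^2·0.1188^2 = -0.041746
d^2_{1,1}(0.2382) = +0.971970 -0.041746 = +0.930224
|D^2_{1,1}|² = |d^2_{1,1}(β)|² = (+0.930224)² = 0.865317 (the z-rotation phases have unit modulus)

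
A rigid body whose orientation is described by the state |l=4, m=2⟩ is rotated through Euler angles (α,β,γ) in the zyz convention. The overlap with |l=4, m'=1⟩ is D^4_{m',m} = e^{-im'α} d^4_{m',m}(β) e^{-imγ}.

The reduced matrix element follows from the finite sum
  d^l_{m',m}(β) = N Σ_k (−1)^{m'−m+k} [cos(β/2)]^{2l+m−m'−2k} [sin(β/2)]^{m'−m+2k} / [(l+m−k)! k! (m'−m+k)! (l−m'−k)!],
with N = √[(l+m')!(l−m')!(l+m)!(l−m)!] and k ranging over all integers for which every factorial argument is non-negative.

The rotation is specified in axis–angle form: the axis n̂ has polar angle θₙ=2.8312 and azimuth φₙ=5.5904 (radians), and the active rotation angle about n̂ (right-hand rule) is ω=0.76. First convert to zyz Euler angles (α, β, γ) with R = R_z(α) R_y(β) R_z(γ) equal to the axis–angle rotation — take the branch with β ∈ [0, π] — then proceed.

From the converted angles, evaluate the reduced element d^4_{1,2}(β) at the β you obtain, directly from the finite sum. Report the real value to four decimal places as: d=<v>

Axis–angle → zyz. n̂ = (sinθₙcosφₙ, sinθₙsinφₙ, cosθₙ) = (+0.235021, -0.195075, -0.952214), ω = 0.7600.
R = I cosω + sinω [n̂]ₓ + (1−cosω) n̂n̂ᵀ gives
  R = [+0.740035, +0.643385, -0.195970; -0.668616, +0.735307, -0.110799; +0.072812, +0.213024, +0.974330]
β = atan2(√(R₁₃²+R₂₃²), R₃₃) = 0.227070; α = atan2(R₂₃, R₁₃) mod 2π = 3.656172; γ = atan2(R₃₂, −R₃₁) mod 2π = 1.900150
d^4_{1,2}(β=0.2271) via the finite sum:
c=cos(0.227070/2)=0.993562, s=sin(0.227070/2)=0.113291; N=√[120·6·720·2]=1018.233765
k: max(0,(2)−(1))=1 … min(4+(2),4−(1))=3
  k=1: (−1)^0·1018.2338/(240)·0.9936^7·0.1133^1 = +0.459406
  k=2: (−1)^1·1018.2338/(48)·0.9936^5·0.1133^3 = -0.029865
  k=3: (−1)^2·1018.2338/(72)·0.9936^3·0.1133^5 = +0.000259
d^4_{1,2}(0.2271) = +0.459406 -0.029865 +0.000259 = +0.429799

d=0.4298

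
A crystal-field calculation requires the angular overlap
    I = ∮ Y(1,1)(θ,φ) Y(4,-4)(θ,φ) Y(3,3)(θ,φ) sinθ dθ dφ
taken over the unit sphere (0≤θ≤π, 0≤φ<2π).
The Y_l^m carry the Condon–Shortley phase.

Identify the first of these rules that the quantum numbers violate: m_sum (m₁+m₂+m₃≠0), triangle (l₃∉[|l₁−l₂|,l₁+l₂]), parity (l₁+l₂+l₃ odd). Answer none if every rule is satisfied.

none

azimuthal sum: 1 − 4 + 3 = 0  ✓
3 ≤ 3 ≤ 5 (triangle on l)  ✓
L = 1 + 4 + 3 = 8 (even)  ✓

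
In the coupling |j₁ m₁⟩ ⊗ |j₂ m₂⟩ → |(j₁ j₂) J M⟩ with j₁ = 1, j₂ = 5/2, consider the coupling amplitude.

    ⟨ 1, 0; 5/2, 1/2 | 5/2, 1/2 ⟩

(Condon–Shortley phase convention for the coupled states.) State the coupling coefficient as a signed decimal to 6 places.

-0.169031

√[6·1!1!4!/7! · 1!1!3!2!3!2!] = √(144/35)
  +(−1)^0/∏(0,1,1,3,0,1)! = 1/6  (running 1/6)
  +(−1)^1/∏(1,0,0,2,1,2)! = -1/4  (running -1/12)
⟨..|..⟩ = √(144/35)·(-1/12) = -0.169031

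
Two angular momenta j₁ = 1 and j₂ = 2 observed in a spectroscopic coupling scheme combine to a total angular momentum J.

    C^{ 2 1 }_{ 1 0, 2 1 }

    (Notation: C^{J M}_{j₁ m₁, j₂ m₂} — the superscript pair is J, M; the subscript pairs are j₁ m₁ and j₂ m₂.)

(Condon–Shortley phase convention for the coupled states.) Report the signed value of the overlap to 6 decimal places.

−√(1/6) ≈ -0.408248

j₁+j₂−J=1  J+j₁−j₂=1  J−j₁+j₂=3  j₁+j₂+J+1=6
(j₁±m₁, j₂±m₂, J±M) = (1,1,3,1,3,1)
P² = 3/2
sum k=0..1:
  [0] +1/6 = 1/6
  [1] −1/2 = -1/2
S = -1/3
C² = P²·S² = 1/6 ; C = -0.408248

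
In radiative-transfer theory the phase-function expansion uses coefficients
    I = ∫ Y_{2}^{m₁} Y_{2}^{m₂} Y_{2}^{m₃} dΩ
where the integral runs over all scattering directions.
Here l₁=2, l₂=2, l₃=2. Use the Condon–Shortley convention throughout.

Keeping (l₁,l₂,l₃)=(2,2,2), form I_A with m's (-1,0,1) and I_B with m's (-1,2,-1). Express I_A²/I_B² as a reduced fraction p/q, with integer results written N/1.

l's match ⇒ only the (l;m) 3-j factors differ between A and B.
A: triangle coeff Δ(2,2,2) = 1/630; Σ_t [1,2]: t=1:−1/2 t=2:+1/4 = -1/4; (3j)²=1/70 [(2 2 2; -1 0 1)], sign=+1
B: triangle coeff Δ(2,2,2) = 1/630; Σ_t [2,2]: t=2:+1/4 = 1/4; (3j)²=3/35 [(2 2 2; -1 2 -1)], sign=-1
I_A²/I_B² = (1/70)/(3/35) = 1/6

1/6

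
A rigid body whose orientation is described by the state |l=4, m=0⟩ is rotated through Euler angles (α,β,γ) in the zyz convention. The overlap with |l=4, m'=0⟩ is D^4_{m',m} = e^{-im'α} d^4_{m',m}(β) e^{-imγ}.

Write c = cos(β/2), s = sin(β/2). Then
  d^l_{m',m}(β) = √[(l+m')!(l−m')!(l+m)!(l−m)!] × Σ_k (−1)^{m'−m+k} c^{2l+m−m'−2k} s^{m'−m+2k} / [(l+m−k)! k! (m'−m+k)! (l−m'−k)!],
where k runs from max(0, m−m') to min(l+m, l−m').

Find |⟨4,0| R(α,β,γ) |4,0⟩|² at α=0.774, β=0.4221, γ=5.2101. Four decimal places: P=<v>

D^4_{0,0}(0.7740,0.4221,5.2101) = e^{-i·0·0.7740}·d^4_{0,0}(0.4221)·e^{-i·0·5.2101}. Compute d first:
With c≡cos(β/2)=0.977811 and s≡sin(β/2)=0.209487, N=[24·24·24·24]^{1/2}=576.000000
The bounds max(0,m−m')=0 and min(l+m,l−m')=4 give 5 terms
  k=0: (−1)^0·576.0000/(576)·0.9778^8·0.2095^0 = +0.835682
  k=1: (−1)^1·576.0000/(36)·0.9778^6·0.2095^2 = -0.613711
  k=2: (−1)^2·576.0000/(16)·0.9778^4·0.2095^4 = +0.063380
  k=3: (−1)^3·576.0000/(36)·0.9778^2·0.2095^6 = -0.001293
  k=4: (−1)^4·576.0000/(576)·0.9778^0·0.2095^8 = +0.000004
d^4_{0,0}(0.4221) = +0.835682 -0.613711 +0.063380 -0.001293 +0.000004 = +0.284062
|D^4_{0,0}|² = |d^4_{0,0}(β)|² = (+0.284062)² = 0.080691 (the z-rotation phases have unit modulus)

P=0.0807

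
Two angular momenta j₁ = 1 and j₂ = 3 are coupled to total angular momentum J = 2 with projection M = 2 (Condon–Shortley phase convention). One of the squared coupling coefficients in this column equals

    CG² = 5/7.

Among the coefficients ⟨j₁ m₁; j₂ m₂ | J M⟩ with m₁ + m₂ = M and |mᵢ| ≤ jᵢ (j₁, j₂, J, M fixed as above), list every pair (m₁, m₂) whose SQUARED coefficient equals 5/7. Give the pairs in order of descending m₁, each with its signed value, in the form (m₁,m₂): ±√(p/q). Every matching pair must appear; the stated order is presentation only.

Admissible pairs with m₁+m₂ = M = 2: (-1,3), (0,2), (1,1)
  (m₁,m₂)=(1,1): CG² = 1/21, CG = +√(1/21)
  (m₁,m₂)=(0,2): CG² = 5/21, CG = −√(5/21)
  (m₁,m₂)=(-1,3): CG² = 5/7, CG = +√(5/7)   ← matches the target
Pairs with CG² = 5/7: (-1,3): +√(5/7)

(-1,3): +√(5/7)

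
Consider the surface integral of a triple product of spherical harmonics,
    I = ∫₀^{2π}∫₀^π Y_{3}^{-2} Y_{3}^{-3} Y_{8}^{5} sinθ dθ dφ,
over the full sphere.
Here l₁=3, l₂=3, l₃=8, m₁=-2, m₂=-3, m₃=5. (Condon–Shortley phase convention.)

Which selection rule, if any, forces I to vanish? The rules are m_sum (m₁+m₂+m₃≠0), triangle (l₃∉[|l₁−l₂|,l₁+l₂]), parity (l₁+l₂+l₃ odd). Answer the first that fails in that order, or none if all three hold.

m₁+m₂+m₃ = -2 − 3 + 5 = 0  ✓
triangle: need |l₁−l₂| ≤ l₃ ≤ l₁+l₂ = [0,6]; l₃=8 is outside  ✗
parity: l₁+l₂+l₃ = 14 is even

triangle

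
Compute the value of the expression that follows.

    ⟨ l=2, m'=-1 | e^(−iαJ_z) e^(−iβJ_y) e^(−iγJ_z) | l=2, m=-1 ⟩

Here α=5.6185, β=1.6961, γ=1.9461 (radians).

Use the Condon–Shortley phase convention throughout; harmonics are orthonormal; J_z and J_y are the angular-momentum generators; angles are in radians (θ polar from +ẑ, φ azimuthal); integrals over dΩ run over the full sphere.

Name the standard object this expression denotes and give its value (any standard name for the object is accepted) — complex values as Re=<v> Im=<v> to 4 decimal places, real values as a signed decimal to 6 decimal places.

This is a Wigner D-matrix element — the rotation-matrix element ⟨l m'| R(α,β,γ) |l m⟩ in the angular-momentum basis.
First d^2_{-1,-1}(β=1.6961), then the phase factors e^{-i(-1)α} and e^{-i(-1)γ}:
With c≡cos(β/2)=0.661447 and s≡sin(β/2)=0.749992, N=[1·6·1·6]^{1/2}=6.000000
k∈{0,1} keeps every argument non-negative
  k=0: (−1)^0·6.0000/(6)·0.6614^4·0.7500^0 = +0.191417
  k=1: (−1)^1·6.0000/(2)·0.6614^2·0.7500^2 = -0.738286
d^2_{-1,-1}(1.6961) = +0.191417 -0.738286 = -0.546869
Phases: e^{-i·(-1)·5.6185}=+0.787111-0.616811i, e^{-i·(-1)·1.9461}=-0.366555+0.930396i ⇒ D=-0.156054-0.524130i

Wigner D-matrix element, Re=-0.1561 Im=-0.5241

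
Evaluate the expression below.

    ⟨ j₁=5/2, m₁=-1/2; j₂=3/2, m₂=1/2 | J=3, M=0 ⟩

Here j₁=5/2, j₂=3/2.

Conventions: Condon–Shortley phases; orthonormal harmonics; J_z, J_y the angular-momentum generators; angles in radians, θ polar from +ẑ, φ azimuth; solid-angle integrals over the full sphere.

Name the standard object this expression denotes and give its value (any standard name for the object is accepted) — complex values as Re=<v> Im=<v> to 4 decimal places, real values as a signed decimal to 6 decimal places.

This is a Clebsch–Gordan (vector-coupling) coefficient.
√[7·1!4!2!/8! · 2!3!2!1!3!3!] = √(36/5)
  +(−1)^0/∏(0,1,3,2,1,0)! = 1/12  (running 1/12)
  +(−1)^1/∏(1,0,2,1,2,1)! = -1/4  (running -1/6)
⟨..|..⟩ = √(36/5)·(-1/6) = -0.447214

Clebsch–Gordan coefficient, −√(1/5) ≈ -0.447214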